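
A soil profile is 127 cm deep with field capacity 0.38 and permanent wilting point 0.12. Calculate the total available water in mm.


AWC = (FC - PWP) * d * 10
AWC = (0.38 - 0.12) * 127 * 10
AWC = 0.2600 * 127 * 10

330.2000 mm


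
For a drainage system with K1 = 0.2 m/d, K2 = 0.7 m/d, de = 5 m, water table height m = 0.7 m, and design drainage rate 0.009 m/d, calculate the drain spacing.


S^2 = 8*K2*de*m/q + 4*K1*m^2/q
S^2 = 8*0.7*5*0.7/0.009 + 4*0.2*0.7^2/0.009
S = sqrt(2221.3333)

47.1310 m


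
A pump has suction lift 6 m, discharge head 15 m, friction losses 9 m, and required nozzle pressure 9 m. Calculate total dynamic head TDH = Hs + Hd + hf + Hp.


TDH = Hs + Hd + hf + Hp = 6 + 15 + 9 + 9 = 39

39 m


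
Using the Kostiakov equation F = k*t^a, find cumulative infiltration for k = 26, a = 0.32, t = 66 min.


F = k * t^a = 26 * 66^0.32
F = 26 * 3.821678

99.3636 mm


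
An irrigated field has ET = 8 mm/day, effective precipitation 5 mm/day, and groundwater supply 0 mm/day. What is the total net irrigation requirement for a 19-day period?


Daily deficit = ET - Pe - GW = 8 - 5 - 0 = 3 mm/day
NIR = 3 * 19 = 57 mm

57.0000 mm


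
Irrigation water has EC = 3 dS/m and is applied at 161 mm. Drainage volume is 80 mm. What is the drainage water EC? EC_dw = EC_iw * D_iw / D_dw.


EC_dw = EC_iw * D_iw / D_dw
EC_dw = 3 * 161 / 80
EC_dw = 483 / 80

6.0375 dS/m


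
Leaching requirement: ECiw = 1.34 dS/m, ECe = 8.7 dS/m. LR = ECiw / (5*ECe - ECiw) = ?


LR = ECiw / (5*ECe - ECiw)
LR = 1.34 / (5*8.7 - 1.34)
LR = 1.34 / 42.1600

0.0318


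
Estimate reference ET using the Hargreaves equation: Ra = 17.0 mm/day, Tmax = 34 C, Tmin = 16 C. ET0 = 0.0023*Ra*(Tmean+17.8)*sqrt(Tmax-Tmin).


Tmean = (Tmax + Tmin)/2 = (34 + 16)/2 = 25.0
ET0 = 0.0023 * 17.0 * (25.0 + 17.8) * sqrt(34 - 16)
ET0 = 0.0023 * 17.0 * 42.8 * 4.242641

7.1000 mm/day


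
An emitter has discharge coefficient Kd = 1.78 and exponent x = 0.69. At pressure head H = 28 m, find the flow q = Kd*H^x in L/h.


q = Kd * H^x = 1.78 * 28^0.69 = 1.78 * 9.966417

17.7402 L/h


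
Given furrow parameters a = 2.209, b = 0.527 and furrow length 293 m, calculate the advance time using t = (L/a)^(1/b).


t = (L/a)^(1/b)
t = (293/2.209)^(1/0.527)
t = 132.639203^(1/0.527)

10662.0429 min


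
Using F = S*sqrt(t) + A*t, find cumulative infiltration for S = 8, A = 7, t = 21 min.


F = S*sqrt(t) + A*t
F = 8*sqrt(21) + 7*21
F = 8*4.582576 + 147

183.6606 mm


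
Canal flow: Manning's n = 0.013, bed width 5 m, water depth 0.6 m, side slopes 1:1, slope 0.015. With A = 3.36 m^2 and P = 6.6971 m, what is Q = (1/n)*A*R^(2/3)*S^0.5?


R = A/P = 3.36/6.6971 = 0.501710
Q = (1/0.013) * 3.36 * 0.501710^(2/3) * 0.015^0.5

19.9868 m^3/s


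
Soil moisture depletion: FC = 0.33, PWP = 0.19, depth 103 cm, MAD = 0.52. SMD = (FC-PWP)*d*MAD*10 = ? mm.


SMD = (FC - PWP) * d * MAD * 10
SMD = (0.33 - 0.19) * 103 * 0.52 * 10
SMD = 0.1400 * 103 * 0.52 * 10

74.9840 mm


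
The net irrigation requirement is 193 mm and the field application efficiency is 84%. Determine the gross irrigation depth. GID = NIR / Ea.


Ea = 84% = 0.84
GID = NIR / Ea = 193 / 0.84 = 229.7619 mm

229.7619 mm


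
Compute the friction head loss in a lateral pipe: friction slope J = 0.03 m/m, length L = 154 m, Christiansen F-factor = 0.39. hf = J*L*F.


hf = J * L * F = 0.03 * 154 * 0.39 = 1.8018 m

1.8018 m


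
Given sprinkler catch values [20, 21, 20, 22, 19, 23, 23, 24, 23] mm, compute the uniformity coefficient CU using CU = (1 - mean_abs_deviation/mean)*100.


mean = 21.666667 mm
MAD = 1.481481 mm
CU = (1 - 1.481481/21.666667)*100

93.1624 %


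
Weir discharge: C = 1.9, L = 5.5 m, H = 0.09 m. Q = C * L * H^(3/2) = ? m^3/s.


Q = C * L * H^(3/2) = 1.9 * 5.5 * 0.09^1.5 = 1.9 * 5.5 * 0.027000

0.2821 m^3/s


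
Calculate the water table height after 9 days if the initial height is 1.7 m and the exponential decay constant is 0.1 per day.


m = m0 * exp(-k*t)
m = 1.7 * exp(-0.1 * 9)
m = 1.7 * exp(-0.9000)

0.6912 m


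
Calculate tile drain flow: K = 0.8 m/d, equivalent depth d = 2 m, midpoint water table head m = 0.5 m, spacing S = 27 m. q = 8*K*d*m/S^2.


q = 8*K*d*m/S^2
q = 8*0.8*2*0.5/27^2
q = 6.4000 / 729

0.0088 m/d


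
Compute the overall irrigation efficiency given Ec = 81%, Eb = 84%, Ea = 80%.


Ec = 0.81, Eb = 0.84, Ea = 0.8
E = 0.81 * 0.84 * 0.8 * 100 = 54.4320%

54.4320 %


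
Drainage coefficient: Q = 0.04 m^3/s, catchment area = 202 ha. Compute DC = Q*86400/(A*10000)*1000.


DC = Q * 86400 / (A * 10000) * 1000
DC = 0.04 * 86400 / (202 * 10000) * 1000
DC = 3456000.0000 / 2020000

1.7109 mm/day


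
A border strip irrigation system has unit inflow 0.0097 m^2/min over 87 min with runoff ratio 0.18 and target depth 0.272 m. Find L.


L = q*t/((1+r)*Z)
L = 0.0097*87/((1+0.18)*0.272)
L = 0.8439/0.32096

2.6293 m


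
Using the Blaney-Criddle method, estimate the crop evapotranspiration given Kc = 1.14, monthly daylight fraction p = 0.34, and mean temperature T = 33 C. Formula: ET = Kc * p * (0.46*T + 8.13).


ET = Kc * p * (0.46*T + 8.13)
ET = 1.14 * 0.34 * (0.46*33 + 8.13)
ET = 1.14 * 0.34 * 23.3100

9.0350 mm/day


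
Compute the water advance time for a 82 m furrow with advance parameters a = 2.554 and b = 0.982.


t = (L/a)^(1/b)
t = (82/2.554)^(1/0.982)
t = 32.106500^(1/0.982)

34.2144 min


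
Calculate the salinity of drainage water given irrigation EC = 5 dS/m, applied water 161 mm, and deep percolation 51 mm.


EC_dw = EC_iw * D_iw / D_dw
EC_dw = 5 * 161 / 51
EC_dw = 805 / 51

15.7843 dS/m


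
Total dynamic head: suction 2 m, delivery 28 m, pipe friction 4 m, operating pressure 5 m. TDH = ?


TDH = Hs + Hd + hf + Hp = 2 + 28 + 4 + 5 = 39

39 m


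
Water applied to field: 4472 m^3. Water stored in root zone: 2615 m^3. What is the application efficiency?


Ea = V_root / V_field * 100 = 2615 / 4472 * 100 = 58.4750%

58.4750 %


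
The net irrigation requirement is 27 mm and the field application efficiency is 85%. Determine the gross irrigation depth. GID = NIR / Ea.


Ea = 85% = 0.85
GID = NIR / Ea = 27 / 0.85 = 31.7647 mm

31.7647 mm


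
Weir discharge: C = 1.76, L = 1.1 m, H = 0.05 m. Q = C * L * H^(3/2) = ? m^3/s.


Q = C * L * H^(3/2) = 1.76 * 1.1 * 0.05^1.5 = 1.76 * 1.1 * 0.011180

0.0216 m^3/s


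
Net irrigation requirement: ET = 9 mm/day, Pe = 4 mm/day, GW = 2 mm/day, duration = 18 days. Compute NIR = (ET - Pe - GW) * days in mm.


Daily deficit = ET - Pe - GW = 9 - 4 - 2 = 3 mm/day
NIR = 3 * 18 = 54 mm

54.0000 mm


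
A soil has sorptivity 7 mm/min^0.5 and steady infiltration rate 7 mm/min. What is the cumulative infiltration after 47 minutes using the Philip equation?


F = S*sqrt(t) + A*t
F = 7*sqrt(47) + 7*47
F = 7*6.855655 + 329

376.9896 mm


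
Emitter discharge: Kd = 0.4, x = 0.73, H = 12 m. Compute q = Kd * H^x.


q = Kd * H^x = 0.4 * 12^0.73 = 0.4 * 6.134827

2.4539 L/h


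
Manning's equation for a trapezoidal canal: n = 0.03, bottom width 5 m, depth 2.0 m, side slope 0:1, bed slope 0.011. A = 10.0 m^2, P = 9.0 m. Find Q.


R = A/P = 10.0/9.0 = 1.111111
Q = (1/0.03) * 10.0 * 1.111111^(2/3) * 0.011^0.5

37.5042 m^3/s


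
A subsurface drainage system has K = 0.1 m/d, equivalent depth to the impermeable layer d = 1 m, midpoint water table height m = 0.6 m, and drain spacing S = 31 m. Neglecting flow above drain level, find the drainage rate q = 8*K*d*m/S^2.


q = 8*K*d*m/S^2
q = 8*0.1*1*0.6/31^2
q = 0.4800 / 961

4.9948e-04 m/d


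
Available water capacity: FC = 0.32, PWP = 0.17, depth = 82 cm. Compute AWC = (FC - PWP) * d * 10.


AWC = (FC - PWP) * d * 10
AWC = (0.32 - 0.17) * 82 * 10
AWC = 0.1500 * 82 * 10

123.0000 mm


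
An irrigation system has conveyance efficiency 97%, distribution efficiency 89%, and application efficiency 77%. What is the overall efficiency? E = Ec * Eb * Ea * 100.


Ec = 0.97, Eb = 0.89, Ea = 0.77
E = 0.97 * 0.89 * 0.77 * 100 = 66.4741%

66.4741 %


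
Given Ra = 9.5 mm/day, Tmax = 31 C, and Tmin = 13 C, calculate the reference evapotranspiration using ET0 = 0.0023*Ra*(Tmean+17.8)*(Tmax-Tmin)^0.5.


Tmean = (Tmax + Tmin)/2 = (31 + 13)/2 = 22.0
ET0 = 0.0023 * 9.5 * (22.0 + 17.8) * sqrt(31 - 13)
ET0 = 0.0023 * 9.5 * 39.8 * 4.242641

3.6895 mm/day


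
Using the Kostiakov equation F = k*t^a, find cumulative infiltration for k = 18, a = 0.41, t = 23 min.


F = k * t^a = 18 * 23^0.41
F = 18 * 3.616666

65.1000 mm


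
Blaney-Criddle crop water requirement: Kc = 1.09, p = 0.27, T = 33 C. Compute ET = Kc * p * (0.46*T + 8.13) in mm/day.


ET = Kc * p * (0.46*T + 8.13)
ET = 1.09 * 0.27 * (0.46*33 + 8.13)
ET = 1.09 * 0.27 * 23.3100

6.8601 mm/day


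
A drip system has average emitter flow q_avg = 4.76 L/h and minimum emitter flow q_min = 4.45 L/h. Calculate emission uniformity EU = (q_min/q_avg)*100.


EU = (q_min/q_avg)*100 = (4.45/4.76)*100 = 93.4874%

93.4874 %


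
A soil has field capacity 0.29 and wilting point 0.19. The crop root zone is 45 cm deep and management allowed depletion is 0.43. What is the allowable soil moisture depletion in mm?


SMD = (FC - PWP) * d * MAD * 10
SMD = (0.29 - 0.19) * 45 * 0.43 * 10
SMD = 0.1000 * 45 * 0.43 * 10

19.3500 mm


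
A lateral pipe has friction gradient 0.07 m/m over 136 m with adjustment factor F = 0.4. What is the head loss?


hf = J * L * F = 0.07 * 136 * 0.4 = 3.8080 m

3.8080 m


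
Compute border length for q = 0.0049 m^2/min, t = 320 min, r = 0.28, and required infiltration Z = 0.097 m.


L = q*t/((1+r)*Z)
L = 0.0049*320/((1+0.28)*0.097)
L = 1.568/0.12416

12.6289 m


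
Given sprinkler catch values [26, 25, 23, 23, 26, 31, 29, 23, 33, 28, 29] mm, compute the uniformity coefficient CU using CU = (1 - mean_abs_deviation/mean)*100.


mean = 26.909091 mm
MAD = 2.809917 mm
CU = (1 - 2.809917/26.909091)*100

89.5577 %


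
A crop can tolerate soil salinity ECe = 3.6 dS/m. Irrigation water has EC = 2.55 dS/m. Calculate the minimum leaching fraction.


LR = ECiw / (5*ECe - ECiw)
LR = 2.55 / (5*3.6 - 2.55)
LR = 2.55 / 15.4500

0.1650


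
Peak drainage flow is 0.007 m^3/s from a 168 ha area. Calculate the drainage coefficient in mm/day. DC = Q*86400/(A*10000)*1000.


DC = Q * 86400 / (A * 10000) * 1000
DC = 0.007 * 86400 / (168 * 10000) * 1000
DC = 604800.0000 / 1680000

0.3600 mm/day


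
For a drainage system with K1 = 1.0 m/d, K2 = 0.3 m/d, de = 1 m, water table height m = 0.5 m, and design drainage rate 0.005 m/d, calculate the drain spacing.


S^2 = 8*K2*de*m/q + 4*K1*m^2/q
S^2 = 8*0.3*1*0.5/0.005 + 4*1.0*0.5^2/0.005
S = sqrt(440.0000)

20.9762 m


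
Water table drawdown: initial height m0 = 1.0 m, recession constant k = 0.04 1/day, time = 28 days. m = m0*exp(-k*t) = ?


m = m0 * exp(-k*t)
m = 1.0 * exp(-0.04 * 28)
m = 1.0 * exp(-1.1200)

0.3263 m


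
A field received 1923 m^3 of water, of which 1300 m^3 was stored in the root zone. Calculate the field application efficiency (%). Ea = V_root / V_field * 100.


Ea = V_root / V_field * 100 = 1300 / 1923 * 100 = 67.6027%

67.6027 %


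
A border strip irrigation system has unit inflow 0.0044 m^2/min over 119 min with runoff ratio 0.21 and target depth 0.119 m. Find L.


L = q*t/((1+r)*Z)
L = 0.0044*119/((1+0.21)*0.119)
L = 0.5236/0.14399

3.6364 m


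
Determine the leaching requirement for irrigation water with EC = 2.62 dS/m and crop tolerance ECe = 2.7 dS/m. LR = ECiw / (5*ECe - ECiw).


LR = ECiw / (5*ECe - ECiw)
LR = 2.62 / (5*2.7 - 2.62)
LR = 2.62 / 10.8800

0.2408


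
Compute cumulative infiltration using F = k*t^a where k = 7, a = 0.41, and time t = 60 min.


F = k * t^a = 7 * 60^0.41
F = 7 * 5.358485

37.5094 mm


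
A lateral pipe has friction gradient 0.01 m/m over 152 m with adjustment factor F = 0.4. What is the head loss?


hf = J * L * F = 0.01 * 152 * 0.4 = 0.6080 m

0.6080 m


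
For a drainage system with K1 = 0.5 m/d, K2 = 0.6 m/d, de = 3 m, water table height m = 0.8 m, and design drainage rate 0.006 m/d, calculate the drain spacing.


S^2 = 8*K2*de*m/q + 4*K1*m^2/q
S^2 = 8*0.6*3*0.8/0.006 + 4*0.5*0.8^2/0.006
S = sqrt(2133.3333)

46.1880 m


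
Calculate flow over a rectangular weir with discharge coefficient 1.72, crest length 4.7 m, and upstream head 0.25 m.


Q = C * L * H^(3/2) = 1.72 * 4.7 * 0.25^1.5 = 1.72 * 4.7 * 0.125000

1.0105 m^3/s


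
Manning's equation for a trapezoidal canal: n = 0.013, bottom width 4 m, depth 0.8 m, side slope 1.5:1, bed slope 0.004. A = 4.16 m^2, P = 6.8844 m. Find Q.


R = A/P = 4.16/6.8844 = 0.604265
Q = (1/0.013) * 4.16 * 0.604265^(2/3) * 0.004^0.5

14.4654 m^3/s


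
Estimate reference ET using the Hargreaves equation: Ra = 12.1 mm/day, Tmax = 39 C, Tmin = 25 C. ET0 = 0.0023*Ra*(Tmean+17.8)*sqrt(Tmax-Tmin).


Tmean = (Tmax + Tmin)/2 = (39 + 25)/2 = 32.0
ET0 = 0.0023 * 12.1 * (32.0 + 17.8) * sqrt(39 - 25)
ET0 = 0.0023 * 12.1 * 49.8 * 3.741657

5.1857 mm/day


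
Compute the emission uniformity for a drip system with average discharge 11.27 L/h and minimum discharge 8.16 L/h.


EU = (q_min/q_avg)*100 = (8.16/11.27)*100 = 72.4046%

72.4046 %


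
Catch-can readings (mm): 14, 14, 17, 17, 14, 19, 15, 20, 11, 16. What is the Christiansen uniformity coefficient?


mean = 15.700000 mm
MAD = 2.100000 mm
CU = (1 - 2.100000/15.700000)*100

86.6242 %


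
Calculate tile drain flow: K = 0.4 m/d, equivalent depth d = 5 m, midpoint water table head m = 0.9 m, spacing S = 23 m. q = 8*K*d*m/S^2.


q = 8*K*d*m/S^2
q = 8*0.4*5*0.9/23^2
q = 14.4000 / 529

0.0272 m/d


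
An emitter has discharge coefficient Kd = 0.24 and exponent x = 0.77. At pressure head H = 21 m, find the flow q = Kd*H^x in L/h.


q = Kd * H^x = 0.24 * 21^0.77 = 0.24 * 10.425787

2.5022 L/h


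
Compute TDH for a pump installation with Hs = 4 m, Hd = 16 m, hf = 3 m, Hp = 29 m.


TDH = Hs + Hd + hf + Hp = 4 + 16 + 3 + 29 = 52

52 m


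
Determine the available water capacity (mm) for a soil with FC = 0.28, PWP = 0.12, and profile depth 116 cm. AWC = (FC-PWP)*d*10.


AWC = (FC - PWP) * d * 10
AWC = (0.28 - 0.12) * 116 * 10
AWC = 0.1600 * 116 * 10

185.6000 mm


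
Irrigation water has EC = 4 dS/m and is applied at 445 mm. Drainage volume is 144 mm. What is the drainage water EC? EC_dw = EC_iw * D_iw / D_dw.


EC_dw = EC_iw * D_iw / D_dw
EC_dw = 4 * 445 / 144
EC_dw = 1780 / 144

12.3611 dS/m


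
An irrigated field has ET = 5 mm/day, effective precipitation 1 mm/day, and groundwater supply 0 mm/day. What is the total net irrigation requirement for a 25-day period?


Daily deficit = ET - Pe - GW = 5 - 1 - 0 = 4 mm/day
NIR = 4 * 25 = 100 mm

100.0000 mm


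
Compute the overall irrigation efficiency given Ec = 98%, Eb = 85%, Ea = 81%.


Ec = 0.98, Eb = 0.85, Ea = 0.81
E = 0.98 * 0.85 * 0.81 * 100 = 67.4730%

67.4730 %


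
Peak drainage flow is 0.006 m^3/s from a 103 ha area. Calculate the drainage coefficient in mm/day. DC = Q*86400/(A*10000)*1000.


DC = Q * 86400 / (A * 10000) * 1000
DC = 0.006 * 86400 / (103 * 10000) * 1000
DC = 518400.0000 / 1030000

0.5033 mm/day


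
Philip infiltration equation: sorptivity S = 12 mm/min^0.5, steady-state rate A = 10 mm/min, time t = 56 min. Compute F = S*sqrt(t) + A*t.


F = S*sqrt(t) + A*t
F = 12*sqrt(56) + 10*56
F = 12*7.483315 + 560

649.7998 mm


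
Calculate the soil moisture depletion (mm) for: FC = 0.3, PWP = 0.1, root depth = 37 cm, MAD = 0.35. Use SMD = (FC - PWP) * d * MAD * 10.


SMD = (FC - PWP) * d * MAD * 10
SMD = (0.3 - 0.1) * 37 * 0.35 * 10
SMD = 0.2000 * 37 * 0.35 * 10

25.9000 mm


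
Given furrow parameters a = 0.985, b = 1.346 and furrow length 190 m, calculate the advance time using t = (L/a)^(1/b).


t = (L/a)^(1/b)
t = (190/0.985)^(1/1.346)
t = 192.893401^(1/1.346)

49.8722 min


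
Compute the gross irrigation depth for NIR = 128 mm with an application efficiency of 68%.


Ea = 68% = 0.68
GID = NIR / Ea = 128 / 0.68 = 188.2353 mm

188.2353 mm


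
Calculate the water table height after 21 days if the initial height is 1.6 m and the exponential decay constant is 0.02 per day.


m = m0 * exp(-k*t)
m = 1.6 * exp(-0.02 * 21)
m = 1.6 * exp(-0.4200)

1.0513 m


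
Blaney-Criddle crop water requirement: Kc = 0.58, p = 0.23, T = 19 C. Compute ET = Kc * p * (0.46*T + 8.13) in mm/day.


ET = Kc * p * (0.46*T + 8.13)
ET = 0.58 * 0.23 * (0.46*19 + 8.13)
ET = 0.58 * 0.23 * 16.8700

2.2505 mm/day


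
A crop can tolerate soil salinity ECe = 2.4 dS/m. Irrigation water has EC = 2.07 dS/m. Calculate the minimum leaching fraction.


LR = ECiw / (5*ECe - ECiw)
LR = 2.07 / (5*2.4 - 2.07)
LR = 2.07 / 9.9300

0.2085


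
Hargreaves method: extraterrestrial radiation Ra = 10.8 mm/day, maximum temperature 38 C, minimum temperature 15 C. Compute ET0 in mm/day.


Tmean = (Tmax + Tmin)/2 = (38 + 15)/2 = 26.5
ET0 = 0.0023 * 10.8 * (26.5 + 17.8) * sqrt(38 - 15)
ET0 = 0.0023 * 10.8 * 44.3 * 4.795832

5.2774 mm/day


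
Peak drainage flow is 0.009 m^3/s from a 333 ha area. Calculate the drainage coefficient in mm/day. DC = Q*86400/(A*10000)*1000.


DC = Q * 86400 / (A * 10000) * 1000
DC = 0.009 * 86400 / (333 * 10000) * 1000
DC = 777600.0000 / 3330000

0.2335 mm/day


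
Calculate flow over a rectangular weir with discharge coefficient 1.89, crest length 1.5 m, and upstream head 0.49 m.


Q = C * L * H^(3/2) = 1.89 * 1.5 * 0.49^1.5 = 1.89 * 1.5 * 0.343000

0.9724 m^3/s


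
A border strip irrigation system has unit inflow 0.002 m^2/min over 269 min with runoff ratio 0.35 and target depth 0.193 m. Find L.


L = q*t/((1+r)*Z)
L = 0.002*269/((1+0.35)*0.193)
L = 0.538/0.26055

2.0649 m


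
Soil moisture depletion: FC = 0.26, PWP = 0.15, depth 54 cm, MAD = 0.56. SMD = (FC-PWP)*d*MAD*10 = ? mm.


SMD = (FC - PWP) * d * MAD * 10
SMD = (0.26 - 0.15) * 54 * 0.56 * 10
SMD = 0.1100 * 54 * 0.56 * 10

33.2640 mm


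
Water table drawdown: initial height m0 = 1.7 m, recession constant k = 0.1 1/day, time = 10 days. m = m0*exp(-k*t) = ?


m = m0 * exp(-k*t)
m = 1.7 * exp(-0.1 * 10)
m = 1.7 * exp(-1.0000)

0.6254 m


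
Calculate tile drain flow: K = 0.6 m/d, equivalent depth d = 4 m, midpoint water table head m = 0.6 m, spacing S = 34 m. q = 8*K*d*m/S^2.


q = 8*K*d*m/S^2
q = 8*0.6*4*0.6/34^2
q = 11.5200 / 1156

0.0100 m/d


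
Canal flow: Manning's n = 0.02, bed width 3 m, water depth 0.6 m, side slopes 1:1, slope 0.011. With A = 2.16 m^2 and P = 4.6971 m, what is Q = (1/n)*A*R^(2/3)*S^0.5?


R = A/P = 2.16/4.6971 = 0.459858
Q = (1/0.02) * 2.16 * 0.459858^(2/3) * 0.011^0.5

6.7484 m^3/s


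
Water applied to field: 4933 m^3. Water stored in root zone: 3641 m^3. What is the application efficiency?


Ea = V_root / V_field * 100 = 3641 / 4933 * 100 = 73.8090%

73.8090 %


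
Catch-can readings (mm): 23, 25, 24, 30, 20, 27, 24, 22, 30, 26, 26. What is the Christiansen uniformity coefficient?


mean = 25.181818 mm
MAD = 2.380165 mm
CU = (1 - 2.380165/25.181818)*100

90.5481 %


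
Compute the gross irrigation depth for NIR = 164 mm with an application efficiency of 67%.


Ea = 67% = 0.67
GID = NIR / Ea = 164 / 0.67 = 244.7761 mm

244.7761 mm


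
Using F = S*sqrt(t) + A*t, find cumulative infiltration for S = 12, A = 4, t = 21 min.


F = S*sqrt(t) + A*t
F = 12*sqrt(21) + 4*21
F = 12*4.582576 + 84

138.9909 mm


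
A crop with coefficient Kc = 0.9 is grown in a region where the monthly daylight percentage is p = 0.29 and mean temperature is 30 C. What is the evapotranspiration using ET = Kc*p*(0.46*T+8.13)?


ET = Kc * p * (0.46*T + 8.13)
ET = 0.9 * 0.29 * (0.46*30 + 8.13)
ET = 0.9 * 0.29 * 21.9300

5.7237 mm/day


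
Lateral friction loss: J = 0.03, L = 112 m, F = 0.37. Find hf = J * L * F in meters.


hf = J * L * F = 0.03 * 112 * 0.37 = 1.2432 m

1.2432 m


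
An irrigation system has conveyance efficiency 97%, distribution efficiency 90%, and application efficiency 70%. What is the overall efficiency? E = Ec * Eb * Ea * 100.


Ec = 0.97, Eb = 0.9, Ea = 0.7
E = 0.97 * 0.9 * 0.7 * 100 = 61.1100%

61.1100 %


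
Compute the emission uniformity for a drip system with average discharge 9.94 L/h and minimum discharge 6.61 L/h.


EU = (q_min/q_avg)*100 = (6.61/9.94)*100 = 66.4990%

66.4990 %


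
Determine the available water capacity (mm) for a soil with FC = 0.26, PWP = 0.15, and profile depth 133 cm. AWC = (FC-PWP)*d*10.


AWC = (FC - PWP) * d * 10
AWC = (0.26 - 0.15) * 133 * 10
AWC = 0.1100 * 133 * 10

146.3000 mm


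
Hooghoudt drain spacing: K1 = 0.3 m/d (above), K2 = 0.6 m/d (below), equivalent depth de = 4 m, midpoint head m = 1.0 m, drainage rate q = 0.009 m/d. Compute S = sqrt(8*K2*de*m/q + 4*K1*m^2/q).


S^2 = 8*K2*de*m/q + 4*K1*m^2/q
S^2 = 8*0.6*4*1.0/0.009 + 4*0.3*1.0^2/0.009
S = sqrt(2266.6667)

47.6095 m


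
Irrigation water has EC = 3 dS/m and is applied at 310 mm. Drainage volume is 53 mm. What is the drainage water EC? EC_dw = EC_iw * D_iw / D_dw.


EC_dw = EC_iw * D_iw / D_dw
EC_dw = 3 * 310 / 53
EC_dw = 930 / 53

17.5472 dS/m


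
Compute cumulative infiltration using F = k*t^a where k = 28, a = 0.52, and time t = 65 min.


F = k * t^a = 28 * 65^0.52
F = 28 * 8.764254

245.3991 mm


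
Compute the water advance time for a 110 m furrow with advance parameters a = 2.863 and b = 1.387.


t = (L/a)^(1/b)
t = (110/2.863)^(1/1.387)
t = 38.421236^(1/1.387)

13.8818 min


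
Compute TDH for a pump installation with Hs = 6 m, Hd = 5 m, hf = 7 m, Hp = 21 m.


TDH = Hs + Hd + hf + Hp = 6 + 5 + 7 + 21 = 39

39 m


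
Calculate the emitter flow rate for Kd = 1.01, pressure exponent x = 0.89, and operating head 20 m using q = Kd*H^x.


q = Kd * H^x = 1.01 * 20^0.89 = 1.01 * 14.385226

14.5291 L/h


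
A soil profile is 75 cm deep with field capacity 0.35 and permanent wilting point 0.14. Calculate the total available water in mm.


AWC = (FC - PWP) * d * 10
AWC = (0.35 - 0.14) * 75 * 10
AWC = 0.2100 * 75 * 10

157.5000 mm


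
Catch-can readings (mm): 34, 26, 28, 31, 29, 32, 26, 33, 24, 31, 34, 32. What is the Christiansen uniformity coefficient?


mean = 30.000000 mm
MAD = 2.833333 mm
CU = (1 - 2.833333/30.000000)*100

90.5556 %


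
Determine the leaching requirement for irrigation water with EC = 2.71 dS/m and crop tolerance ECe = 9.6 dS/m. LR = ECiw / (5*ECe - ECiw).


LR = ECiw / (5*ECe - ECiw)
LR = 2.71 / (5*9.6 - 2.71)
LR = 2.71 / 45.2900

0.0598


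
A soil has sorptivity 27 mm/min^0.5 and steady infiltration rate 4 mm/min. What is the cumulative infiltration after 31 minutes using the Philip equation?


F = S*sqrt(t) + A*t
F = 27*sqrt(31) + 4*31
F = 27*5.567764 + 124

274.3296 mm


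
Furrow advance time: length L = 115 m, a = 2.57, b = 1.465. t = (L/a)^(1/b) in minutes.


t = (L/a)^(1/b)
t = (115/2.57)^(1/1.465)
t = 44.747082^(1/1.465)

13.3907 min


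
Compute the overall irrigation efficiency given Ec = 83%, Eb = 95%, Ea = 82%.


Ec = 0.83, Eb = 0.95, Ea = 0.82
E = 0.83 * 0.95 * 0.82 * 100 = 64.6570%

64.6570 %


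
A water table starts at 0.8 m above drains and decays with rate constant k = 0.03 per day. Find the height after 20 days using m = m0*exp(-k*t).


m = m0 * exp(-k*t)
m = 0.8 * exp(-0.03 * 20)
m = 0.8 * exp(-0.6000)

0.4390 m


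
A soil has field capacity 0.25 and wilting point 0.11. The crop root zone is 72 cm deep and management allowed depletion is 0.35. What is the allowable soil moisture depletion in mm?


SMD = (FC - PWP) * d * MAD * 10
SMD = (0.25 - 0.11) * 72 * 0.35 * 10
SMD = 0.1400 * 72 * 0.35 * 10

35.2800 mm


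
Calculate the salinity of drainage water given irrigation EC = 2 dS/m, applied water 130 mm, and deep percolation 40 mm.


EC_dw = EC_iw * D_iw / D_dw
EC_dw = 2 * 130 / 40
EC_dw = 260 / 40

6.5000 dS/m


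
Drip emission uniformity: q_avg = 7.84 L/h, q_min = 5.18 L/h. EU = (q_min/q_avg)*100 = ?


EU = (q_min/q_avg)*100 = (5.18/7.84)*100 = 66.0714%

66.0714 %


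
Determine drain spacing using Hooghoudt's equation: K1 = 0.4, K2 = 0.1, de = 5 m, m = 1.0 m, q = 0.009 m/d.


S^2 = 8*K2*de*m/q + 4*K1*m^2/q
S^2 = 8*0.1*5*1.0/0.009 + 4*0.4*1.0^2/0.009
S = sqrt(622.2222)

24.9444 m


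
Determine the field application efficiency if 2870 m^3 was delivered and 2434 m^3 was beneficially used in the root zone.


Ea = V_root / V_field * 100 = 2434 / 2870 * 100 = 84.8084%

84.8084 %


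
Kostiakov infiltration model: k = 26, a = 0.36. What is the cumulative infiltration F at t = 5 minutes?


F = k * t^a = 26 * 5^0.36
F = 26 * 1.784963

46.4090 mm


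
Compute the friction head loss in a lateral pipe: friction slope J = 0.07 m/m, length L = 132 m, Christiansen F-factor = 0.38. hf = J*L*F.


hf = J * L * F = 0.07 * 132 * 0.38 = 3.5112 m

3.5112 m


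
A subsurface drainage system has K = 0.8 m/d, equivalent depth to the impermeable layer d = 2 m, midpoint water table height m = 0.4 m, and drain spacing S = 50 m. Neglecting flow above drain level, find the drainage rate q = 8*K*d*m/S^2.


q = 8*K*d*m/S^2
q = 8*0.8*2*0.4/50^2
q = 5.1200 / 2500

0.0020 m/d


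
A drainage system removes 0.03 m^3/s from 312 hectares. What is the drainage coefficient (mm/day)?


DC = Q * 86400 / (A * 10000) * 1000
DC = 0.03 * 86400 / (312 * 10000) * 1000
DC = 2592000.0000 / 3120000

0.8308 mm/day


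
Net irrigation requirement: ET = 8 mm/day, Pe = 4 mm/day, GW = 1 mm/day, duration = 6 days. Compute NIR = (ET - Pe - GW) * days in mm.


Daily deficit = ET - Pe - GW = 8 - 4 - 1 = 3 mm/day
NIR = 3 * 6 = 18 mm

18.0000 mm


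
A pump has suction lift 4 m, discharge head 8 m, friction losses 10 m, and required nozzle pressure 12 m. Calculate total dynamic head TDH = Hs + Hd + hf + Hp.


TDH = Hs + Hd + hf + Hp = 4 + 8 + 10 + 12 = 34

34 m


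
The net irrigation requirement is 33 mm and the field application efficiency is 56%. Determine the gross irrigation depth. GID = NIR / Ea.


Ea = 56% = 0.56
GID = NIR / Ea = 33 / 0.56 = 58.9286 mm

58.9286 mm


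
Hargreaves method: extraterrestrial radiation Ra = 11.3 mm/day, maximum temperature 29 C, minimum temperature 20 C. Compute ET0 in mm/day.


Tmean = (Tmax + Tmin)/2 = (29 + 20)/2 = 24.5
ET0 = 0.0023 * 11.3 * (24.5 + 17.8) * sqrt(29 - 20)
ET0 = 0.0023 * 11.3 * 42.3 * 3.000000

3.2981 mm/day


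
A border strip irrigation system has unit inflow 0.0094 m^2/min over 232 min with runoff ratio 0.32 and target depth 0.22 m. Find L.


L = q*t/((1+r)*Z)
L = 0.0094*232/((1+0.32)*0.22)
L = 2.1808/0.2904

7.5096 m


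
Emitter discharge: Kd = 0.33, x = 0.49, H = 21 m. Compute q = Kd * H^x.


q = Kd * H^x = 0.33 * 21^0.49 = 0.33 * 4.445161

1.4669 L/h


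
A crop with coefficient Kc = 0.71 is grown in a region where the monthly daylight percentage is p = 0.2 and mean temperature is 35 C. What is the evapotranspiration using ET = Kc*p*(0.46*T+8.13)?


ET = Kc * p * (0.46*T + 8.13)
ET = 0.71 * 0.2 * (0.46*35 + 8.13)
ET = 0.71 * 0.2 * 24.2300

3.4407 mm/day


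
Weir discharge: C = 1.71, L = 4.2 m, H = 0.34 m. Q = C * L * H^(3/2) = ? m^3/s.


Q = C * L * H^(3/2) = 1.71 * 4.2 * 0.34^1.5 = 1.71 * 4.2 * 0.198252

1.4238 m^3/s


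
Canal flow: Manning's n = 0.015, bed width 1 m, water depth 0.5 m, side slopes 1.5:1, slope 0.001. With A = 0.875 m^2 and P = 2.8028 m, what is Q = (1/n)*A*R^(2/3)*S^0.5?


R = A/P = 0.875/2.8028 = 0.312188
Q = (1/0.015) * 0.875 * 0.312188^(2/3) * 0.001^0.5

0.8489 m^3/s


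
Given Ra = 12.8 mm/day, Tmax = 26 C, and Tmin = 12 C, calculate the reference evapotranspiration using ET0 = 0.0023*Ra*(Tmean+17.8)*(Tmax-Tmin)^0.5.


Tmean = (Tmax + Tmin)/2 = (26 + 12)/2 = 19.0
ET0 = 0.0023 * 12.8 * (19.0 + 17.8) * sqrt(26 - 12)
ET0 = 0.0023 * 12.8 * 36.8 * 3.741657

4.0537 mm/day


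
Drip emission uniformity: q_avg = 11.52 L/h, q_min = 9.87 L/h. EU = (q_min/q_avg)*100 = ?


EU = (q_min/q_avg)*100 = (9.87/11.52)*100 = 85.6771%

85.6771 %


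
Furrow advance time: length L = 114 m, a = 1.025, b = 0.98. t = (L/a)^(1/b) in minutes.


t = (L/a)^(1/b)
t = (114/1.025)^(1/0.98)
t = 111.219512^(1/0.98)

122.4446 min


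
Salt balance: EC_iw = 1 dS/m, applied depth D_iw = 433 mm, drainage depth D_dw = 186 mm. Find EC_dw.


EC_dw = EC_iw * D_iw / D_dw
EC_dw = 1 * 433 / 186
EC_dw = 433 / 186

2.3280 dS/m


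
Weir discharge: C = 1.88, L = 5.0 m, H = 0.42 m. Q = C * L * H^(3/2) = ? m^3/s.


Q = C * L * H^(3/2) = 1.88 * 5.0 * 0.42^1.5 = 1.88 * 5.0 * 0.272191

2.5586 m^3/s


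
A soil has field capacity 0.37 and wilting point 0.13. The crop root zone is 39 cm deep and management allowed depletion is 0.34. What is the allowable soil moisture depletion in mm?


SMD = (FC - PWP) * d * MAD * 10
SMD = (0.37 - 0.13) * 39 * 0.34 * 10
SMD = 0.2400 * 39 * 0.34 * 10

31.8240 mm


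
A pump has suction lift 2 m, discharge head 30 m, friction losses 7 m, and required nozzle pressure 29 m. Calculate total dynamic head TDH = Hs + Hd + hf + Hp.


TDH = Hs + Hd + hf + Hp = 2 + 30 + 7 + 29 = 68

68 m


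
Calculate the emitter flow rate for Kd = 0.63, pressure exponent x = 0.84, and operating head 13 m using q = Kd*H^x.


q = Kd * H^x = 0.63 * 13^0.84 = 0.63 * 8.624073

5.4332 L/h


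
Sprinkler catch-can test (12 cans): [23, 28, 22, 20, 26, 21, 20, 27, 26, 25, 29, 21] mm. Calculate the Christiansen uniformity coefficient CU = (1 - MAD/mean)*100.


mean = 24.000000 mm
MAD = 2.833333 mm
CU = (1 - 2.833333/24.000000)*100

88.1944 %


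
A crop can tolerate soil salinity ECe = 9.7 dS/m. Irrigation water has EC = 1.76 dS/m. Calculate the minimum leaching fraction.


LR = ECiw / (5*ECe - ECiw)
LR = 1.76 / (5*9.7 - 1.76)
LR = 1.76 / 46.7400

0.0377


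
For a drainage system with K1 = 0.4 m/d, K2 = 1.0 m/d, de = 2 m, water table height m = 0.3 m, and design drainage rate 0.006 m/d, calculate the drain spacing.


S^2 = 8*K2*de*m/q + 4*K1*m^2/q
S^2 = 8*1.0*2*0.3/0.006 + 4*0.4*0.3^2/0.006
S = sqrt(824.0000)

28.7054 m


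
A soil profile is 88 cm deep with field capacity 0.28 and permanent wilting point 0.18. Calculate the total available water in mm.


AWC = (FC - PWP) * d * 10
AWC = (0.28 - 0.18) * 88 * 10
AWC = 0.1000 * 88 * 10

88.0000 mm


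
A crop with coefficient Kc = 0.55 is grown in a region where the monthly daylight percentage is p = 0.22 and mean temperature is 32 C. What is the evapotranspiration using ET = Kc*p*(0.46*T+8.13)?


ET = Kc * p * (0.46*T + 8.13)
ET = 0.55 * 0.22 * (0.46*32 + 8.13)
ET = 0.55 * 0.22 * 22.8500

2.7649 mm/day


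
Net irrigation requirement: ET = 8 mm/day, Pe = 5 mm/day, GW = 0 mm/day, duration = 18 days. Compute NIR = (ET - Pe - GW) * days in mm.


Daily deficit = ET - Pe - GW = 8 - 5 - 0 = 3 mm/day
NIR = 3 * 18 = 54 mm

54.0000 mm


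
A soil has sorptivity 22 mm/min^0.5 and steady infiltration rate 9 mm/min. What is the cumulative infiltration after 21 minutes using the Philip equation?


F = S*sqrt(t) + A*t
F = 22*sqrt(21) + 9*21
F = 22*4.582576 + 189

289.8167 mm


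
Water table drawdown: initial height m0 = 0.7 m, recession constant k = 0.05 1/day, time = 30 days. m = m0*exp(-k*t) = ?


m = m0 * exp(-k*t)
m = 0.7 * exp(-0.05 * 30)
m = 0.7 * exp(-1.5000)

0.1562 m


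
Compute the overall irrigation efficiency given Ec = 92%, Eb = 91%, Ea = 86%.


Ec = 0.92, Eb = 0.91, Ea = 0.86
E = 0.92 * 0.91 * 0.86 * 100 = 71.9992%

71.9992 %


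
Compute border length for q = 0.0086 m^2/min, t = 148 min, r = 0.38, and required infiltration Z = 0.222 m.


L = q*t/((1+r)*Z)
L = 0.0086*148/((1+0.38)*0.222)
L = 1.2728/0.30636

4.1546 m


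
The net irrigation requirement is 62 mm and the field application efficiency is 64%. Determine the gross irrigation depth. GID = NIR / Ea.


Ea = 64% = 0.64
GID = NIR / Ea = 62 / 0.64 = 96.8750 mm

96.8750 mm


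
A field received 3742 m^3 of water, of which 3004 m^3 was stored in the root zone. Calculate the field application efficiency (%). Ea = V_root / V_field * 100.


Ea = V_root / V_field * 100 = 3004 / 3742 * 100 = 80.2779%

80.2779 %


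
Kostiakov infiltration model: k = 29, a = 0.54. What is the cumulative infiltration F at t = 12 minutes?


F = k * t^a = 29 * 12^0.54
F = 29 * 3.826114

110.9573 mm


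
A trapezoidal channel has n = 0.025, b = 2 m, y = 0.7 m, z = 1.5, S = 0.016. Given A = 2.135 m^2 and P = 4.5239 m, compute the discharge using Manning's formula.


R = A/P = 2.135/4.5239 = 0.471938
Q = (1/0.025) * 2.135 * 0.471938^(2/3) * 0.016^0.5

6.5480 m^3/s


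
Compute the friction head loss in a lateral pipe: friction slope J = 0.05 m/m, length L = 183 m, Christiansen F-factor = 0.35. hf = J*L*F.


hf = J * L * F = 0.05 * 183 * 0.35 = 3.2025 m

3.2025 m


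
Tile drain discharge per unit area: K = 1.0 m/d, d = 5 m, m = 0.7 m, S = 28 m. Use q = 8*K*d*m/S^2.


q = 8*K*d*m/S^2
q = 8*1.0*5*0.7/28^2
q = 28.0000 / 784

0.0357 m/d


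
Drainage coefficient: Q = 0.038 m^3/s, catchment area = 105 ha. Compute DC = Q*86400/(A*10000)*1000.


DC = Q * 86400 / (A * 10000) * 1000
DC = 0.038 * 86400 / (105 * 10000) * 1000
DC = 3283200.0000 / 1050000

3.1269 mm/day


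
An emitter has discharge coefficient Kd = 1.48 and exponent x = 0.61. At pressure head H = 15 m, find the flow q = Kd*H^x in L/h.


q = Kd * H^x = 1.48 * 15^0.61 = 1.48 * 5.216938

7.7211 L/h


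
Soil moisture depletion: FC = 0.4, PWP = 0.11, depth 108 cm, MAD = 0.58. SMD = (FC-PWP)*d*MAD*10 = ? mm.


SMD = (FC - PWP) * d * MAD * 10
SMD = (0.4 - 0.11) * 108 * 0.58 * 10
SMD = 0.2900 * 108 * 0.58 * 10

181.6560 mm


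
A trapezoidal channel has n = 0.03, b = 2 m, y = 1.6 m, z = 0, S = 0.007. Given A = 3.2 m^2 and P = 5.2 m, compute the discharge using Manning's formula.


R = A/P = 3.2/5.2 = 0.615385
Q = (1/0.03) * 3.2 * 0.615385^(2/3) * 0.007^0.5

6.4567 m^3/s


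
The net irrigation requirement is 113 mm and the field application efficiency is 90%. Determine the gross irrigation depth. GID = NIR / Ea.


Ea = 90% = 0.9
GID = NIR / Ea = 113 / 0.9 = 125.5556 mm

125.5556 mm


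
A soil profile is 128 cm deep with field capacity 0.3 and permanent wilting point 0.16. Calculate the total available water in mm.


AWC = (FC - PWP) * d * 10
AWC = (0.3 - 0.16) * 128 * 10
AWC = 0.1400 * 128 * 10

179.2000 mm


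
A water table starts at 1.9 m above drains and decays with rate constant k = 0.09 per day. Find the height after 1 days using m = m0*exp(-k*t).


m = m0 * exp(-k*t)
m = 1.9 * exp(-0.09 * 1)
m = 1.9 * exp(-0.0900)

1.7365 m


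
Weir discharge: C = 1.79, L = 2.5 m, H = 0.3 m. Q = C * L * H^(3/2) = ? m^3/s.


Q = C * L * H^(3/2) = 1.79 * 2.5 * 0.3^1.5 = 1.79 * 2.5 * 0.164317

0.7353 m^3/s


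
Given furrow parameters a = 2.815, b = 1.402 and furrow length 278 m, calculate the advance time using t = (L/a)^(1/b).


t = (L/a)^(1/b)
t = (278/2.815)^(1/1.402)
t = 98.756661^(1/1.402)

26.4641 min


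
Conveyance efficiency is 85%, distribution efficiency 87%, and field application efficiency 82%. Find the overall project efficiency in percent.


Ec = 0.85, Eb = 0.87, Ea = 0.82
E = 0.85 * 0.87 * 0.82 * 100 = 60.6390%

60.6390 %


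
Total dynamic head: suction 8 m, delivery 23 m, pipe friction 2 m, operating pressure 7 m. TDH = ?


TDH = Hs + Hd + hf + Hp = 8 + 23 + 2 + 7 = 40

40 m


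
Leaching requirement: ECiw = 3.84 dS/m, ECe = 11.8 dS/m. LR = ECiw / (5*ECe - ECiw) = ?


LR = ECiw / (5*ECe - ECiw)
LR = 3.84 / (5*11.8 - 3.84)
LR = 3.84 / 55.1600

0.0696


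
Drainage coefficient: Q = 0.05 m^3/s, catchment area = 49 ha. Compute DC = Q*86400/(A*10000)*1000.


DC = Q * 86400 / (A * 10000) * 1000
DC = 0.05 * 86400 / (49 * 10000) * 1000
DC = 4320000.0000 / 490000

8.8163 mm/day


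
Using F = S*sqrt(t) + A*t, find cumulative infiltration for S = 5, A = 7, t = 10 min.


F = S*sqrt(t) + A*t
F = 5*sqrt(10) + 7*10
F = 5*3.162278 + 70

85.8114 mm


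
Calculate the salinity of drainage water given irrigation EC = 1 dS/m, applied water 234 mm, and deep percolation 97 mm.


EC_dw = EC_iw * D_iw / D_dw
EC_dw = 1 * 234 / 97
EC_dw = 234 / 97

2.4124 dS/m


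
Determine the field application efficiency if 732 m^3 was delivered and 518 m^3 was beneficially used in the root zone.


Ea = V_root / V_field * 100 = 518 / 732 * 100 = 70.7650%

70.7650 %


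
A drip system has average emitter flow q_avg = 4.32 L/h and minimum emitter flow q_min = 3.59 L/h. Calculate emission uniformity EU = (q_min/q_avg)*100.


EU = (q_min/q_avg)*100 = (3.59/4.32)*100 = 83.1019%

83.1019 %


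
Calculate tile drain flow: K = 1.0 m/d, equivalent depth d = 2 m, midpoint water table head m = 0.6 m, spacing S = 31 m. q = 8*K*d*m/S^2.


q = 8*K*d*m/S^2
q = 8*1.0*2*0.6/31^2
q = 9.6000 / 961

0.0100 m/d


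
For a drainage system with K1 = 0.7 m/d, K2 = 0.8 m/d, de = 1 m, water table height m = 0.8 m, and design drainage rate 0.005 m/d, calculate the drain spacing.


S^2 = 8*K2*de*m/q + 4*K1*m^2/q
S^2 = 8*0.8*1*0.8/0.005 + 4*0.7*0.8^2/0.005
S = sqrt(1382.4000)

37.1806 m


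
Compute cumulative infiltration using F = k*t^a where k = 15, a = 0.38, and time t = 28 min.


F = k * t^a = 15 * 28^0.38
F = 15 * 3.547481

53.2122 mm


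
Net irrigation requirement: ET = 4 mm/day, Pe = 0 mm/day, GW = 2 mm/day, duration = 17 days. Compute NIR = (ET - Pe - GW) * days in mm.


Daily deficit = ET - Pe - GW = 4 - 0 - 2 = 2 mm/day
NIR = 2 * 17 = 34 mm

34.0000 mm


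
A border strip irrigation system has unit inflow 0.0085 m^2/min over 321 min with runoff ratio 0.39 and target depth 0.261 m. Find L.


L = q*t/((1+r)*Z)
L = 0.0085*321/((1+0.39)*0.261)
L = 2.7285/0.36279

7.5209 m


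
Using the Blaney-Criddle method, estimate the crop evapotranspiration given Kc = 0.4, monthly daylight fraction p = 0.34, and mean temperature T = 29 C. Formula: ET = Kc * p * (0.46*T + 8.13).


ET = Kc * p * (0.46*T + 8.13)
ET = 0.4 * 0.34 * (0.46*29 + 8.13)
ET = 0.4 * 0.34 * 21.4700

2.9199 mm/day


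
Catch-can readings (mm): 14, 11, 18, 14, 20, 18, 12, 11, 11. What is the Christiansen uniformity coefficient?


mean = 14.333333 mm
MAD = 2.888889 mm
CU = (1 - 2.888889/14.333333)*100

79.8450 %


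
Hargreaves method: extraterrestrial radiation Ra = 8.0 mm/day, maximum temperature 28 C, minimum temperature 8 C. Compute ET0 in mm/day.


Tmean = (Tmax + Tmin)/2 = (28 + 8)/2 = 18.0
ET0 = 0.0023 * 8.0 * (18.0 + 17.8) * sqrt(28 - 8)
ET0 = 0.0023 * 8.0 * 35.8 * 4.472136

2.9459 mm/day


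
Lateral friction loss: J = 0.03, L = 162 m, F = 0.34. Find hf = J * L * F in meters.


hf = J * L * F = 0.03 * 162 * 0.34 = 1.6524 m

1.6524 m


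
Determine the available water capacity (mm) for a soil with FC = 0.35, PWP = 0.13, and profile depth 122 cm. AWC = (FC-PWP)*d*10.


AWC = (FC - PWP) * d * 10
AWC = (0.35 - 0.13) * 122 * 10
AWC = 0.2200 * 122 * 10

268.4000 mm


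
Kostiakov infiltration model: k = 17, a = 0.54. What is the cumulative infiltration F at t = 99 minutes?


F = k * t^a = 17 * 99^0.54
F = 17 * 11.957572

203.2787 mm


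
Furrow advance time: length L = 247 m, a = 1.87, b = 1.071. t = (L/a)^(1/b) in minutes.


t = (L/a)^(1/b)
t = (247/1.87)^(1/1.071)
t = 132.085561^(1/1.071)

95.5558 min


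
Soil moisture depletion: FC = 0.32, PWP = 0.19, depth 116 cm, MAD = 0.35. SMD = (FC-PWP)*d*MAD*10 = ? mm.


SMD = (FC - PWP) * d * MAD * 10
SMD = (0.32 - 0.19) * 116 * 0.35 * 10
SMD = 0.1300 * 116 * 0.35 * 10

52.7800 mm


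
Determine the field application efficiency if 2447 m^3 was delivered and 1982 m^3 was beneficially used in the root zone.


Ea = V_root / V_field * 100 = 1982 / 2447 * 100 = 80.9971%

80.9971 %
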